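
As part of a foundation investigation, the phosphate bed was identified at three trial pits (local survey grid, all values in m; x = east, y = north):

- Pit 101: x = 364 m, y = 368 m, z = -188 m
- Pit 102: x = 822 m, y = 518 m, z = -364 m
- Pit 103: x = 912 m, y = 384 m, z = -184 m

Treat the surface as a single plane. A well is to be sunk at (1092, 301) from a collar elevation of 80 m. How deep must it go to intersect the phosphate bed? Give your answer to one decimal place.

146.8 m

Two edge vectors: Pit 101→Pit 102 = (458, 150, -176), Pit 101→Pit 103 = (548, 16, 4).
Normal n = (Pit 101→Pit 102) × (Pit 101→Pit 103) = (3416, -98280, -74872).
So ∂z/∂x = −n_x/n_z = 0.045625 and ∂z/∂y = −n_y/n_z = −1.312640.
Intercept c from Pit 101: -188 − 16.61 + 483.05 = 278.44.
At (1092, 301): z_contact = 49.82 − 395.10 + 278.44 = -66.84 m.
Depth below ground = 80 − (-66.84) = 146.8 m.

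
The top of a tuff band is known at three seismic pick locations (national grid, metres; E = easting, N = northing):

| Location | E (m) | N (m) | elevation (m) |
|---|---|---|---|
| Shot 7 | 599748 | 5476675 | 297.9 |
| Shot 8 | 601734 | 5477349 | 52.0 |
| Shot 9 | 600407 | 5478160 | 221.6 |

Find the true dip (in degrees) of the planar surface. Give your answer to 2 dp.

Let the plane be z = a·E + b·N + c.
Shot 8−Shot 7: 1986a + 674b = −245.9;  Shot 9−Shot 7: 659a + 1485b = −76.3.
Solving gives a = −0.12524, b = 0.00420.
Gradient magnitude |∇z| = √(a² + b²) = √(0.01569 + 0.00002) = 0.12531.
True dip = arctan(0.12531) = 7.14°, dipping toward E (azimuth ≈ 092°).

7.14°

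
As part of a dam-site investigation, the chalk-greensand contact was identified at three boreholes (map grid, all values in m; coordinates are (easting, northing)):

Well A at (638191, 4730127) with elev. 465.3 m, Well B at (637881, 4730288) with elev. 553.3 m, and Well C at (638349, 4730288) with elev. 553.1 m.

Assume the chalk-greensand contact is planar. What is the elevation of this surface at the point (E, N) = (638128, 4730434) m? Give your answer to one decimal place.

632.9 m

Let the plane be z = a·E + b·N + c.
Well B−Well A: −310a + 161b = 88;  Well C−Well A: 158a + 161b = 87.8.
Solving gives a = −0.000427350, b = 0.545761002.
Then c = 465.3 − a·638191 − b·4730127 = −2580780.82.
At (638128, 4730434): z = −272.7 + 2581686.4 − 2580780.82 = 632.9 m.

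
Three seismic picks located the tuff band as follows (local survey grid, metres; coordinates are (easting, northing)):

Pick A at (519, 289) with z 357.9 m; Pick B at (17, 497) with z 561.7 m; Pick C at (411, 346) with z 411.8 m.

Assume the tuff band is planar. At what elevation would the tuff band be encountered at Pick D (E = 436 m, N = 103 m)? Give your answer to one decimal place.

210.7 m

Two edge vectors: Pick A→Pick B = (-502, 208, 203.8), Pick A→Pick C = (-108, 57, 53.9).
Normal n = (Pick A→Pick B) × (Pick A→Pick C) = (-405.4, 5047.4, -6150).
So ∂z/∂E = −n_x/n_z = −0.06592 and ∂z/∂N = −n_y/n_z = 0.82072.
Intercept c from Pick A: 357.9 + 34.21 − 237.19 = 154.93.
At (436, 103): z = −28.7 + 84.5 + 154.93 = 210.7 m.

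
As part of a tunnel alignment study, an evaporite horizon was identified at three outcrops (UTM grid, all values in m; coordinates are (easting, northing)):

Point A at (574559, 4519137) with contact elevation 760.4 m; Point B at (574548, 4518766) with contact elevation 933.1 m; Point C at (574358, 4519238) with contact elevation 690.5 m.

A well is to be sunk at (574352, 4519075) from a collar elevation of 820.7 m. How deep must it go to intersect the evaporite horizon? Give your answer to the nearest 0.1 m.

54.5 m

Let the plane be z = a·E + b·N + c.
Point B−Point A: −11a − 371b = 172.7;  Point C−Point A: −201a + 101b = −69.9.
Solving gives a = 0.112182553, b = −0.468824820.
Then c = 760.4 − a·574559 − b·4519137 = 2054988.49.
At (574352, 4519075): z_contact = 64432.27 − 2118654.52 + 2054988.49 = 766.25 m.
Depth below ground = 820.7 − 766.25 = 54.5 m.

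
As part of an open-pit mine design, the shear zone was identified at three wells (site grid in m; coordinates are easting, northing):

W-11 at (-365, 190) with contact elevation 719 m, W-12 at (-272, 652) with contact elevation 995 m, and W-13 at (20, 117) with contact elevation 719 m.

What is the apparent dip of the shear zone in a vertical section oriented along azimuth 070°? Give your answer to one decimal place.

Two edge vectors: W-11→W-12 = (93, 462, 276), W-11→W-13 = (385, -73, 0).
Normal n = (W-11→W-12) × (W-11→W-13) = (20148, 106260, -184659).
So ∂z/∂easting = −n_x/n_z = 0.10911 and ∂z/∂northing = −n_y/n_z = 0.57544.
Unit vector along 070° is (sin 70°, cos 70°) = (0.9397, 0.3420).
Slope in that direction = a·(0.9397) + b·(0.3420) = 0.29934.
Apparent dip = arctan|0.29934| = 16.7° (true dip is 30.4°, so apparent ≤ true as expected).

16.7°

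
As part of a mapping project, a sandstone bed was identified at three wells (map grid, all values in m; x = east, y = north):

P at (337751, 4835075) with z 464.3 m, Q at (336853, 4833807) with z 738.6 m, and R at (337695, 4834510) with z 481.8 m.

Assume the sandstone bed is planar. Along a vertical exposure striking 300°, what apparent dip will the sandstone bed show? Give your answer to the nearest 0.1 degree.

14.7°

Two edge vectors: P→Q = (-898, -1268, 274.3), P→R = (-56, -565, 17.5).
Normal n = (P→Q) × (P→R) = (132789.5, 354.2, 436362).
So ∂z/∂x = −n_x/n_z = −0.30431 and ∂z/∂y = −n_y/n_z = −0.00081.
Unit vector along 300° is (sin 300°, cos 300°) = (-0.8660, 0.5000).
Slope in that direction = a·(-0.8660) + b·(0.5000) = 0.26313.
Apparent dip = arctan|0.26313| = 14.7° (true dip is 16.9°, so apparent ≤ true as expected).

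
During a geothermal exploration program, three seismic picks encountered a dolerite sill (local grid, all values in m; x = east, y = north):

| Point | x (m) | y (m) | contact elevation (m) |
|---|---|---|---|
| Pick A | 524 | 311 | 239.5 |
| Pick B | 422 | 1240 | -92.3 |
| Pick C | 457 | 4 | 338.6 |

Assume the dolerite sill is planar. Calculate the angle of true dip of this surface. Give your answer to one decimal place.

19.9°

Two edge vectors: Pick A→Pick B = (-102, 929, -331.8), Pick A→Pick C = (-67, -307, 99.1).
Normal n = (Pick A→Pick B) × (Pick A→Pick C) = (-9798.7, 32338.8, 93557).
So ∂z/∂x = −n_x/n_z = 0.10474 and ∂z/∂y = −n_y/n_z = −0.34566.
Gradient magnitude |∇z| = √(a² + b²) = √(0.01097 + 0.11948) = 0.36118.
True dip = arctan(0.36118) = 19.9°, dipping toward NNW (azimuth ≈ 343°).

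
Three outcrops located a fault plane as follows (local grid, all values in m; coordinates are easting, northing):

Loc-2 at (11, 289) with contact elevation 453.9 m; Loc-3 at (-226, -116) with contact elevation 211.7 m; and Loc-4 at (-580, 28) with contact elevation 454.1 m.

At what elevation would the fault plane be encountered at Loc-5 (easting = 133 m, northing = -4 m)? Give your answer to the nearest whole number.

Two edge vectors: Loc-2→Loc-3 = (-237, -405, -242.2), Loc-2→Loc-4 = (-591, -261, 0.2).
Normal n = (Loc-2→Loc-3) × (Loc-2→Loc-4) = (-63295.2, 143187.6, -177498).
So ∂z/∂easting = −n_x/n_z = −0.35660 and ∂z/∂northing = −n_y/n_z = 0.80670.
Intercept c from Loc-2: 453.9 + 3.92 − 233.14 = 224.69.
At (133, -4): z = −47.4 − 3.2 + 224.69 = 174.0 m.

174 m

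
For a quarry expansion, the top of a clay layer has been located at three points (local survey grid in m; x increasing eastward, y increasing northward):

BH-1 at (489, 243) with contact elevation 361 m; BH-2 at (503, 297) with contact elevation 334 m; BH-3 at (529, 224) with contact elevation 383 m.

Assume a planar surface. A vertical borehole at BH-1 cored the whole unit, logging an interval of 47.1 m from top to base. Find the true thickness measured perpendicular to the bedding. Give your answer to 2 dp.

Let the plane be z = a·x + b·y + c.
BH-2−BH-1: 14a + 54b = −27;  BH-3−BH-1: 40a − 19b = 22.
Solving gives a = 0.27824, b = −0.57214.
|∇z| = √(a²+b²) = 0.63620, so dip δ = arctan(0.63620) = 32.46°.
True thickness = vertical thickness × cos δ = 47.1 × cos 32.46° = 39.74 m.

39.74 m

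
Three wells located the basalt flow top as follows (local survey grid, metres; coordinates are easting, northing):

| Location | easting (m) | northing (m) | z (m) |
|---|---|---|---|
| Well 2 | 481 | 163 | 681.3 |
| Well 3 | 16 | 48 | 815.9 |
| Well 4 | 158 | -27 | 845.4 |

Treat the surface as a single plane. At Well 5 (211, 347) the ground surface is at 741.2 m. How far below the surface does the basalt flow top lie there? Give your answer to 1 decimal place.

Two edge vectors: Well 2→Well 3 = (-465, -115, 134.6), Well 2→Well 4 = (-323, -190, 164.1).
Normal n = (Well 2→Well 3) × (Well 2→Well 4) = (6702.5, 32830.7, 51205).
So ∂z/∂easting = −n_x/n_z = −0.13090 and ∂z/∂northing = −n_y/n_z = −0.64116.
Intercept c from Well 2: 681.3 + 62.96 + 104.51 = 848.77.
At (211, 347): z_contact = −27.62 − 222.48 + 848.77 = 598.67 m.
Depth below ground = 741.2 − 598.67 = 142.5 m.

142.5 m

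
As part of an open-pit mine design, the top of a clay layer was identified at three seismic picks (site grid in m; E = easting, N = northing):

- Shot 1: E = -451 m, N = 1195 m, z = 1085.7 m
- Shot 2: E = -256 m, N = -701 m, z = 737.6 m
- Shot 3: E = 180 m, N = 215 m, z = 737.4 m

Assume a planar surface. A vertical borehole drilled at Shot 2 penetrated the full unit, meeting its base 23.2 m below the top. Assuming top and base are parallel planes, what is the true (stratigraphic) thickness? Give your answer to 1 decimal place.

21.9 m

Let the plane be z = a·E + b·N + c.
Shot 2−Shot 1: 195a − 1896b = −348.1;  Shot 3−Shot 1: 631a − 980b = −348.3.
Solving gives a = −0.31756, b = 0.15094.
|∇z| = √(a²+b²) = 0.35161, so dip δ = arctan(0.35161) = 19.37°.
True thickness = vertical thickness × cos δ = 23.2 × cos 19.37° = 21.9 m.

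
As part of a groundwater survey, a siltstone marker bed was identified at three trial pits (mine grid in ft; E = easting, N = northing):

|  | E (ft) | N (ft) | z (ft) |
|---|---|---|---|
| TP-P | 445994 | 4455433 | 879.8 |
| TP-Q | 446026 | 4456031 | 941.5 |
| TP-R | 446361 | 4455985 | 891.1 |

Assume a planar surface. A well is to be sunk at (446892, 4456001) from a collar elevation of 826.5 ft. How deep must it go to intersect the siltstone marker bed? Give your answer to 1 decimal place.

5.5 ft

Let the plane be z = a·E + b·N + c.
TP-Q−TP-P: 32a + 598b = 61.7;  TP-R−TP-P: 367a + 552b = 11.3.
Solving gives a = −0.135286072, b = 0.110416646.
Then c = 879.8 − a·445994 − b·4455433 = −430737.39.
At (446892, 4456001): z_contact = −60458.26 + 492016.69 − 430737.39 = 821.03 ft.
Depth below ground = 826.5 − 821.03 = 5.5 ft.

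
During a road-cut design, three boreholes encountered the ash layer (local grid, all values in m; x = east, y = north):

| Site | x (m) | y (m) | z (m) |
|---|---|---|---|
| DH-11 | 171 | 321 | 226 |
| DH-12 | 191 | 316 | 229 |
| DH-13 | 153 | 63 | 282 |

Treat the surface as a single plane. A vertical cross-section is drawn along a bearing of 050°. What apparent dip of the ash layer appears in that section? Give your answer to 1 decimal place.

4.1°

Let the plane be z = a·x + b·y + c.
DH-12−DH-11: 20a − 5b = 3;  DH-13−DH-11: −18a − 258b = 56.
Solving gives a = 0.09410, b = −0.22362.
Unit vector along 050° is (sin 50°, cos 50°) = (0.7660, 0.6428).
Slope in that direction = a·(0.7660) + b·(0.6428) = −0.07166.
Apparent dip = arctan|0.07166| = 4.1° (true dip is 13.6°, so apparent ≤ true as expected).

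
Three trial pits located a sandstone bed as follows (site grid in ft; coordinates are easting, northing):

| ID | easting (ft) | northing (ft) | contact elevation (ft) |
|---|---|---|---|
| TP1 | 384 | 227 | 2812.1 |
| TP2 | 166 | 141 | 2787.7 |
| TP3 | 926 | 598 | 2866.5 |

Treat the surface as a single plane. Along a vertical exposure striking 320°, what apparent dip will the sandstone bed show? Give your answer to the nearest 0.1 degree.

Two edge vectors: TP1→TP2 = (-218, -86, -24.4), TP1→TP3 = (542, 371, 54.4).
Normal n = (TP1→TP2) × (TP1→TP3) = (4374, -1365.6, -34266).
So ∂z/∂easting = −n_x/n_z = 0.12765 and ∂z/∂northing = −n_y/n_z = −0.03985.
Unit vector along 320° is (sin 320°, cos 320°) = (-0.6428, 0.7660).
Slope in that direction = a·(-0.6428) + b·(0.7660) = −0.11258.
Apparent dip = arctan|0.11258| = 6.4° (true dip is 7.6°, so apparent ≤ true as expected).

6.4°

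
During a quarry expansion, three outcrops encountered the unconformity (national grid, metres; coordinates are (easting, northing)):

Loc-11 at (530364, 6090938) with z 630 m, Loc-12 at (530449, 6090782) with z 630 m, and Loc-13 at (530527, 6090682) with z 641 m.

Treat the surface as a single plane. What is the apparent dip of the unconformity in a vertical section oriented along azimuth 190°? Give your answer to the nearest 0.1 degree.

Let the plane be z = a·E + b·N + c.
Loc-12−Loc-11: 85a − 156b = 0;  Loc-13−Loc-11: 163a − 256b = 11.
Solving gives a = 0.46783, b = 0.25491.
Unit vector along 190° is (sin 190°, cos 190°) = (-0.1736, -0.9848).
Slope in that direction = a·(-0.1736) + b·(-0.9848) = −0.33227.
Apparent dip = arctan|0.33227| = 18.4° (true dip is 28.0°, so apparent ≤ true as expected).

18.4°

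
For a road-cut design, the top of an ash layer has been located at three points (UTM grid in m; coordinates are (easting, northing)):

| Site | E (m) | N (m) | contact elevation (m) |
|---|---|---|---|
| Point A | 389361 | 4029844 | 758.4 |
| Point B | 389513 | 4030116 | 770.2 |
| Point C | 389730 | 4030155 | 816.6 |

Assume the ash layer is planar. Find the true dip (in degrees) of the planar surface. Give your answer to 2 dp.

Let the plane be z = a·E + b·N + c.
Point B−Point A: 152a + 272b = 11.8;  Point C−Point A: 369a + 311b = 58.2.
Solving gives a = 0.22903, b = −0.08461.
Gradient magnitude |∇z| = √(a² + b²) = √(0.05245 + 0.00716) = 0.24416.
True dip = arctan(0.24416) = 13.72°, dipping toward WNW (azimuth ≈ 290°).

13.72°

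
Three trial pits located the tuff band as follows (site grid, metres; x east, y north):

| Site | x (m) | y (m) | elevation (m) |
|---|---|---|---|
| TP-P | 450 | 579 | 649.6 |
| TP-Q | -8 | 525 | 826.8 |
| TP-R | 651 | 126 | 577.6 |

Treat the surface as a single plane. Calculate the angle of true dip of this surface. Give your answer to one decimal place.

Let the plane be z = a·x + b·y + c.
TP-Q−TP-P: −458a − 54b = 177.2;  TP-R−TP-P: 201a − 453b = −72.
Solving gives a = −0.38547, b = −0.01210.
Gradient magnitude |∇z| = √(a² + b²) = √(0.14859 + 0.00015) = 0.38566.
True dip = arctan(0.38566) = 21.1°, dipping toward E (azimuth ≈ 088°).

21.1°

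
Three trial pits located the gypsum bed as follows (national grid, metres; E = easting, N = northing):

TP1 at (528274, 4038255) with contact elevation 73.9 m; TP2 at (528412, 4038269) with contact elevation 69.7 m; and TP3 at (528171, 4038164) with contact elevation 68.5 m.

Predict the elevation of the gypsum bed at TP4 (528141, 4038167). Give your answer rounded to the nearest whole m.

70 m

Let the plane be z = a·E + b·N + c.
TP2−TP1: 138a + 14b = −4.2;  TP3−TP1: −103a − 91b = −5.4.
Solving gives a = −0.04118388, b = 0.10595538.
Then c = 73.9 − a·528274 − b·4038255 = −406044.57.
At (528141, 4038167): z = −21750.9 + 427865.5 − 406044.57 = 70.1 m.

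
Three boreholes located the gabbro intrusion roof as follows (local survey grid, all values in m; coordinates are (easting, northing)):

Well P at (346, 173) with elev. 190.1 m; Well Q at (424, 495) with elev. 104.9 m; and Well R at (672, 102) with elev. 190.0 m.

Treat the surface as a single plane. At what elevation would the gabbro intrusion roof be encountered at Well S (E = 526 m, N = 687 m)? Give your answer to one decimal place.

51.0 m

Two edge vectors: Well P→Well Q = (78, 322, -85.2), Well P→Well R = (326, -71, -0.1).
Normal n = (Well P→Well Q) × (Well P→Well R) = (-6081.4, -27767.4, -110510).
So ∂z/∂E = −n_x/n_z = −0.05503 and ∂z/∂N = −n_y/n_z = −0.25127.
Intercept c from Well P: 190.1 + 19.04 + 43.47 = 252.61.
At (526, 687): z = −28.9 − 172.6 + 252.61 = 51.0 m.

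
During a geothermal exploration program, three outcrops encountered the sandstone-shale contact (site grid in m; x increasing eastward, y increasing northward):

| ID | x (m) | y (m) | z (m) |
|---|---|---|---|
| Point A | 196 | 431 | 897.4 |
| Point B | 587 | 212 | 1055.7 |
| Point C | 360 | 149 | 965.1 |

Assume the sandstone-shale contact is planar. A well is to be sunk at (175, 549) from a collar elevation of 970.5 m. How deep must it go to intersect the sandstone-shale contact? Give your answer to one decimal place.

Two edge vectors: Point A→Point B = (391, -219, 158.3), Point A→Point C = (164, -282, 67.7).
Normal n = (Point A→Point B) × (Point A→Point C) = (29814.3, -509.5, -74346).
So ∂z/∂x = −n_x/n_z = 0.40102 and ∂z/∂y = −n_y/n_z = −0.00685.
Intercept c from Point A: 897.4 − 78.60 + 2.95 = 821.75.
At (175, 549): z_contact = 70.18 − 3.76 + 821.75 = 888.17 m.
Depth below ground = 970.5 − 888.17 = 82.3 m.

82.3 m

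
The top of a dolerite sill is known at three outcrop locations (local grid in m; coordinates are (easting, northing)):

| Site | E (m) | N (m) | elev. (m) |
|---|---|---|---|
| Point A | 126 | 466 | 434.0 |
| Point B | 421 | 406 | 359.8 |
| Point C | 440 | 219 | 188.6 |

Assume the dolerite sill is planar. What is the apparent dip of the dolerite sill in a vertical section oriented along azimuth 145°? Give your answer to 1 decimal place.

38.0°

Let the plane be z = a·E + b·N + c.
Point B−Point A: 295a − 60b = −74.2;  Point C−Point A: 314a − 247b = −245.4.
Solving gives a = −0.06670, b = 0.90873.
Unit vector along 145° is (sin 145°, cos 145°) = (0.5736, -0.8192).
Slope in that direction = a·(0.5736) + b·(-0.8192) = −0.78265.
Apparent dip = arctan|0.78265| = 38.0° (true dip is 42.3°, so apparent ≤ true as expected).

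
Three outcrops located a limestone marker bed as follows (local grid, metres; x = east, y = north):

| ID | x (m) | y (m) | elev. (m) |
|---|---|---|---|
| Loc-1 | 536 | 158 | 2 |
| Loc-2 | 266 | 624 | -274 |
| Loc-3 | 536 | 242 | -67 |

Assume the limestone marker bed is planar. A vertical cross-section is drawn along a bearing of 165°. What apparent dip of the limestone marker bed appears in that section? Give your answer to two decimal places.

Two edge vectors: Loc-1→Loc-2 = (-270, 466, -276), Loc-1→Loc-3 = (0, 84, -69).
Normal n = (Loc-1→Loc-2) × (Loc-1→Loc-3) = (-8970, -18630, -22680).
So ∂z/∂x = −n_x/n_z = −0.39550 and ∂z/∂y = −n_y/n_z = −0.82143.
Unit vector along 165° is (sin 165°, cos 165°) = (0.2588, -0.9659).
Slope in that direction = a·(0.2588) + b·(-0.9659) = 0.69108.
Apparent dip = arctan|0.69108| = 34.65° (true dip is 42.4°, so apparent ≤ true as expected).

34.65°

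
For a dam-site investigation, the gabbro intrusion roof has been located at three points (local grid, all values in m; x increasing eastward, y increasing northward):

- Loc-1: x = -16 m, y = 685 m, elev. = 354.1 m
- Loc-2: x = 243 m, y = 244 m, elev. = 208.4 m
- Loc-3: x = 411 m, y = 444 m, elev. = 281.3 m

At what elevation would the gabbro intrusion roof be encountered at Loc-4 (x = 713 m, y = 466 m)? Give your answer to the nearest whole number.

296 m

Two edge vectors: Loc-1→Loc-2 = (259, -441, -145.7), Loc-1→Loc-3 = (427, -241, -72.8).
Normal n = (Loc-1→Loc-2) × (Loc-1→Loc-3) = (-3008.9, -43358.7, 125888).
So ∂z/∂x = −n_x/n_z = 0.02390 and ∂z/∂y = −n_y/n_z = 0.34442.
Intercept c from Loc-1: 354.1 + 0.38 − 235.93 = 118.55.
At (713, 466): z = 17.0 + 160.5 + 118.55 = 296.1 m.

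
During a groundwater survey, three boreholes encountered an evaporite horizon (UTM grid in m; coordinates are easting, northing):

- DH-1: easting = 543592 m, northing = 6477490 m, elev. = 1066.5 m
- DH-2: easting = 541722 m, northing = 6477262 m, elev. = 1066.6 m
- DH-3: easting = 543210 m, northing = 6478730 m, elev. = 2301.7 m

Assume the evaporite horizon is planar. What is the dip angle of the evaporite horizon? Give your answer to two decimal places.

Let the plane be z = a·easting + b·northing + c.
DH-2−DH-1: −1870a − 228b = 0.1;  DH-3−DH-1: −382a + 1240b = 1235.2.
Solving gives a = −0.11711, b = 0.96005.
Gradient magnitude |∇z| = √(a² + b²) = √(0.01371 + 0.92170) = 0.96717.
True dip = arctan(0.96717) = 44.04°, dipping toward S (azimuth ≈ 173°).

44.04°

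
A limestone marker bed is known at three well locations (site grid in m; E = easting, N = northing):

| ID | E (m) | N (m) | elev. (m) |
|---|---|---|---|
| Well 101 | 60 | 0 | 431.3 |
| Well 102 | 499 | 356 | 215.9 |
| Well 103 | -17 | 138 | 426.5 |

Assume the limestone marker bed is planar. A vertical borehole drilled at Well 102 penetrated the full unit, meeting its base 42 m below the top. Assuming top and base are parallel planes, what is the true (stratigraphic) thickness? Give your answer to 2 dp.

Let the plane be z = a·E + b·N + c.
Well 102−Well 101: 439a + 356b = −215.4;  Well 103−Well 101: −77a + 138b = −4.8.
Solving gives a = −0.31839, b = −0.21243.
|∇z| = √(a²+b²) = 0.38275, so dip δ = arctan(0.38275) = 20.94°.
True thickness = vertical thickness × cos δ = 42 × cos 20.94° = 39.22 m.

39.22 m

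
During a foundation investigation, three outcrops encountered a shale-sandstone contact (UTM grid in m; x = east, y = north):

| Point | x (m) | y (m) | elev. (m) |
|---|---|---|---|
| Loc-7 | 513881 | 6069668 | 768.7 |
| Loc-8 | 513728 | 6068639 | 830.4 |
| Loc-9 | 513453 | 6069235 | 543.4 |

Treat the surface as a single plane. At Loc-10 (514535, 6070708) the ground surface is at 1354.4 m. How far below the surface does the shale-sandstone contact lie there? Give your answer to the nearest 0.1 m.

Two edge vectors: Loc-7→Loc-8 = (-153, -1029, 61.7), Loc-7→Loc-9 = (-428, -433, -225.3).
Normal n = (Loc-7→Loc-8) × (Loc-7→Loc-9) = (258549.8, -60878.5, -374163).
So ∂z/∂x = −n_x/n_z = 0.691008464 and ∂z/∂y = −n_y/n_z = −0.162705826.
Intercept c from Loc-7: 768.7 − 355096.12 + 987570.35 = 633242.93.
At (514535, 6070708): z_contact = 355548.04 − 987739.56 + 633242.93 = 1051.41 m.
Depth below ground = 1354.4 − 1051.41 = 303.0 m.

303.0 m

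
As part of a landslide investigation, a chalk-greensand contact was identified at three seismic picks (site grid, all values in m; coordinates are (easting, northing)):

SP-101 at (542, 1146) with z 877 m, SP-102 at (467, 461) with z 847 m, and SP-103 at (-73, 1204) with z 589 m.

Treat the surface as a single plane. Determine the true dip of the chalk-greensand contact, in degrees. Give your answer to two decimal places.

25.06°

Two edge vectors: SP-101→SP-102 = (-75, -685, -30), SP-101→SP-103 = (-615, 58, -288).
Normal n = (SP-101→SP-102) × (SP-101→SP-103) = (199020, -3150, -425625).
So ∂z/∂E = −n_x/n_z = 0.46759 and ∂z/∂N = −n_y/n_z = −0.00740.
Gradient magnitude |∇z| = √(a² + b²) = √(0.21864 + 0.00005) = 0.46765.
True dip = arctan(0.46765) = 25.06°, dipping toward W (azimuth ≈ 271°).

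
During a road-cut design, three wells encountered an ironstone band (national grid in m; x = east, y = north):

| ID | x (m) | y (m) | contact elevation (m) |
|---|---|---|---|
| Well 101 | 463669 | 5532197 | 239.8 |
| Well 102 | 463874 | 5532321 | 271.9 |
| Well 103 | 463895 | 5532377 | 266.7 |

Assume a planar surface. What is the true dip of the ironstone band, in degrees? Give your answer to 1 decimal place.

Let the plane be z = a·x + b·y + c.
Well 102−Well 101: 205a + 124b = 32.1;  Well 103−Well 101: 226a + 180b = 26.9.
Solving gives a = 0.27517, b = −0.19605.
Gradient magnitude |∇z| = √(a² + b²) = √(0.07572 + 0.03843) = 0.33786.
True dip = arctan(0.33786) = 18.7°, dipping toward NW (azimuth ≈ 305°).

18.7°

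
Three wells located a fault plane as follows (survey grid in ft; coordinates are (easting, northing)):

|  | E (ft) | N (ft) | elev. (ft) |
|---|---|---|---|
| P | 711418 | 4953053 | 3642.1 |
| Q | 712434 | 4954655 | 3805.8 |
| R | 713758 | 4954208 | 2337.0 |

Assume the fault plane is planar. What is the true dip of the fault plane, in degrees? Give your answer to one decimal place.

Two edge vectors: P→Q = (1016, 1602, 163.7), P→R = (2340, 1155, -1305.1).
Normal n = (P→Q) × (P→R) = (-2279843.7, 1709039.6, -2575200).
So ∂z/∂E = −n_x/n_z = −0.88531 and ∂z/∂N = −n_y/n_z = 0.66365.
Gradient magnitude |∇z| = √(a² + b²) = √(0.78377 + 0.44044) = 1.10644.
True dip = arctan(1.10644) = 47.9°, dipping toward SE (azimuth ≈ 127°).

47.9°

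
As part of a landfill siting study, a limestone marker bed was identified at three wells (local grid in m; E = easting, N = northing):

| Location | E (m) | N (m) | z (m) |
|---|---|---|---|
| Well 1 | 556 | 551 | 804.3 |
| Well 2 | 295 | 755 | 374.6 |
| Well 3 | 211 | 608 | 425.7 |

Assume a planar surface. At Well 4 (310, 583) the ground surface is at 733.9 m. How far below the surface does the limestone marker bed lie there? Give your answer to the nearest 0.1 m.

Two edge vectors: Well 1→Well 2 = (-261, 204, -429.7), Well 1→Well 3 = (-345, 57, -378.6).
Normal n = (Well 1→Well 2) × (Well 1→Well 3) = (-52741.5, 49431.9, 55503).
So ∂z/∂E = −n_x/n_z = 0.95025 and ∂z/∂N = −n_y/n_z = −0.89062.
Intercept c from Well 1: 804.3 − 528.34 + 490.73 = 766.69.
At (310, 583): z_contact = 294.58 − 519.23 + 766.69 = 542.04 m.
Depth below ground = 733.9 − 542.04 = 191.9 m.

191.9 m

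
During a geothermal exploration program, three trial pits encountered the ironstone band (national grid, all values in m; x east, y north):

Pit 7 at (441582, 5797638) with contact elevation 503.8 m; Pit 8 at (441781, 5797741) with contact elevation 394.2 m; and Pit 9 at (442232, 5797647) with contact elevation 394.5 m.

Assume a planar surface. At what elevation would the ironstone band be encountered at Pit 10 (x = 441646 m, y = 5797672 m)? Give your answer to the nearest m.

Two edge vectors: Pit 7→Pit 8 = (199, 103, -109.6), Pit 7→Pit 9 = (650, 9, -109.3).
Normal n = (Pit 7→Pit 8) × (Pit 7→Pit 9) = (-10271.5, -49489.3, -65159).
So ∂z/∂x = −n_x/n_z = −0.15763747 and ∂z/∂y = −n_y/n_z = −0.75951595.
Intercept c from Pit 7: 503.8 + 69609.87 + 4403398.55 = 4473512.22.
At (441646, 5797672): z = −69620.0 − 4403424.4 + 4473512.22 = 467.9 m.

468 m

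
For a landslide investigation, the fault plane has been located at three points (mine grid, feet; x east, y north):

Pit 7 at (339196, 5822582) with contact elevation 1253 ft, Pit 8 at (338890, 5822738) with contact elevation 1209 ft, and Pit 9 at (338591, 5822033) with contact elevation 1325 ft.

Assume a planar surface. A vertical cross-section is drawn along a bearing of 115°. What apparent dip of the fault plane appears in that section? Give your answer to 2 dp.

Let the plane be z = a·x + b·y + c.
Pit 8−Pit 7: −306a + 156b = −44;  Pit 9−Pit 7: −605a − 549b = 72.
Solving gives a = 0.04926, b = −0.18543.
Unit vector along 115° is (sin 115°, cos 115°) = (0.9063, -0.4226).
Slope in that direction = a·(0.9063) + b·(-0.4226) = 0.12301.
Apparent dip = arctan|0.12301| = 7.01° (true dip is 10.9°, so apparent ≤ true as expected).

7.01°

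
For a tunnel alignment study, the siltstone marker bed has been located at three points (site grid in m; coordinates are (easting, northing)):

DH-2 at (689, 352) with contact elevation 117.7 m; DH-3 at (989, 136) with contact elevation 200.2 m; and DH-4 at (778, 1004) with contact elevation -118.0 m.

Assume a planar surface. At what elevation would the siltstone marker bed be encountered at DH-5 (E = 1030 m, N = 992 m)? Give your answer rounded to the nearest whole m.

Let the plane be z = a·E + b·N + c.
DH-3−DH-2: 300a − 216b = 82.5;  DH-4−DH-2: 89a + 652b = −235.7.
Solving gives a = 0.01340, b = −0.36333.
Then c = 117.7 − a·689 − b·352 = 236.36.
At (1030, 992): z = 13.8 − 360.4 + 236.36 = -110.3 m.

-110 m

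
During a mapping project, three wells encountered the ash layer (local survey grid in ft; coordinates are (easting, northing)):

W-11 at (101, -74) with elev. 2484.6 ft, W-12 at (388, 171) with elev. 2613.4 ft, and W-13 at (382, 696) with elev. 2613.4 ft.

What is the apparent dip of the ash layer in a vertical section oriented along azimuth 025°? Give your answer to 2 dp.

Two edge vectors: W-11→W-12 = (287, 245, 128.8), W-11→W-13 = (281, 770, 128.8).
Normal n = (W-11→W-12) × (W-11→W-13) = (-67620, -772.8, 152145).
So ∂z/∂E = −n_x/n_z = 0.44444 and ∂z/∂N = −n_y/n_z = 0.00508.
Unit vector along 025° is (sin 25°, cos 25°) = (0.4226, 0.9063).
Slope in that direction = a·(0.4226) + b·(0.9063) = 0.19243.
Apparent dip = arctan|0.19243| = 10.89° (true dip is 24.0°, so apparent ≤ true as expected).

10.89°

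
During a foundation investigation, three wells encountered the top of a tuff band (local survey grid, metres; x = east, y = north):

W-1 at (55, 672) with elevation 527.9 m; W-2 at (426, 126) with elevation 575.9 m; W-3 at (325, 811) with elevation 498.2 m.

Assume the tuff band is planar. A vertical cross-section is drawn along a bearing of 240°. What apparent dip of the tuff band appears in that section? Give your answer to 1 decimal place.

5.8°

Let the plane be z = a·x + b·y + c.
W-2−W-1: 371a − 546b = 48;  W-3−W-1: 270a + 139b = −29.7.
Solving gives a = −0.04796, b = −0.12050.
Unit vector along 240° is (sin 240°, cos 240°) = (-0.8660, -0.5000).
Slope in that direction = a·(-0.8660) + b·(-0.5000) = 0.10179.
Apparent dip = arctan|0.10179| = 5.8° (true dip is 7.4°, so apparent ≤ true as expected).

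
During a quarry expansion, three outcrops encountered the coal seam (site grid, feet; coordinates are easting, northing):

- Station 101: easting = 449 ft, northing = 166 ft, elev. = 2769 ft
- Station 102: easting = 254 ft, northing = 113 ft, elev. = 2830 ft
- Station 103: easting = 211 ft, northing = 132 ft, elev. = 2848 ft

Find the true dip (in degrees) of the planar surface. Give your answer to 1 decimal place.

Two edge vectors: Station 101→Station 102 = (-195, -53, 61), Station 101→Station 103 = (-238, -34, 79).
Normal n = (Station 101→Station 102) × (Station 101→Station 103) = (-2113, 887, -5984).
So ∂z/∂easting = −n_x/n_z = −0.35311 and ∂z/∂northing = −n_y/n_z = 0.14823.
Gradient magnitude |∇z| = √(a² + b²) = √(0.12469 + 0.02197) = 0.38296.
True dip = arctan(0.38296) = 21.0°, dipping toward ESE (azimuth ≈ 113°).

21.0°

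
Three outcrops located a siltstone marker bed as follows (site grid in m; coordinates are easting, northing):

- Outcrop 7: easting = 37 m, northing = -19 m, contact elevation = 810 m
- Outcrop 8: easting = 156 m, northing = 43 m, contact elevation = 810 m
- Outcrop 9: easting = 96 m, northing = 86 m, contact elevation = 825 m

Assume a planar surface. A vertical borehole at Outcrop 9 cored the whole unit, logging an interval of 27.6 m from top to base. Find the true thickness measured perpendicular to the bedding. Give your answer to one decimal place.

26.9 m

Let the plane be z = a·easting + b·northing + c.
Outcrop 8−Outcrop 7: 119a + 62b = 0;  Outcrop 9−Outcrop 7: 59a + 105b = 15.
Solving gives a = −0.10524, b = 0.20199.
|∇z| = √(a²+b²) = 0.22776, so dip δ = arctan(0.22776) = 12.83°.
True thickness = vertical thickness × cos δ = 27.6 × cos 12.83° = 26.9 m.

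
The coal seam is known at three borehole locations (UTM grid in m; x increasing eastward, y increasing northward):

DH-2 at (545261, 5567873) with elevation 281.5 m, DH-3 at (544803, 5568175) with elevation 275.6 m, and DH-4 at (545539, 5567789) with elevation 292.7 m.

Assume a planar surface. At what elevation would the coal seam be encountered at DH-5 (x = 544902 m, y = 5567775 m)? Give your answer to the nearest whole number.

251 m

Two edge vectors: DH-2→DH-3 = (-458, 302, -5.9), DH-2→DH-4 = (278, -84, 11.2).
Normal n = (DH-2→DH-3) × (DH-2→DH-4) = (2886.8, 3489.4, -45484).
So ∂z/∂x = −n_x/n_z = 0.06346847 and ∂z/∂y = −n_y/n_z = 0.07671709.
Intercept c from DH-2: 281.5 − 34606.88 − 427151.00 = −461476.38.
At (544902, 5567775): z = 34584.1 + 427143.5 − 461476.38 = 251.2 m.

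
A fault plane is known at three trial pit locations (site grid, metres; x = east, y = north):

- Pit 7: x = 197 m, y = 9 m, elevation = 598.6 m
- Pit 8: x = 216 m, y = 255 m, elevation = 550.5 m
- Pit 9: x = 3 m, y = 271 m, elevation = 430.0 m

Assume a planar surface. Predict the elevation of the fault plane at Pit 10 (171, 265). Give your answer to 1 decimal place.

Let the plane be z = a·x + b·y + c.
Pit 8−Pit 7: 19a + 246b = −48.1;  Pit 9−Pit 7: −194a + 262b = −168.6.
Solving gives a = 0.54786, b = −0.23784.
Then c = 598.6 − a·197 − b·9 = 492.81.
At (171, 265): z = 93.7 − 63.0 + 492.81 = 523.5 m.

523.5 m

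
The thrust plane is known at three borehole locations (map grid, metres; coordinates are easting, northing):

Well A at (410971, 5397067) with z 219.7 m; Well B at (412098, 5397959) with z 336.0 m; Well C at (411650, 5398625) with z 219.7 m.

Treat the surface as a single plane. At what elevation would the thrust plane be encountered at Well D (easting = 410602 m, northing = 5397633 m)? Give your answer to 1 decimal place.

Let the plane be z = a·easting + b·northing + c.
Well B−Well A: 1127a + 892b = 116.3;  Well C−Well A: 679a + 1558b = 0.
Solving gives a = 0.157534094, b = −0.068655744.
Then c = 219.7 − a·410971 − b·5397067 = 306017.41.
At (410602, 5397633): z = 64683.8 − 370578.5 + 306017.41 = 122.7 m.

122.7 m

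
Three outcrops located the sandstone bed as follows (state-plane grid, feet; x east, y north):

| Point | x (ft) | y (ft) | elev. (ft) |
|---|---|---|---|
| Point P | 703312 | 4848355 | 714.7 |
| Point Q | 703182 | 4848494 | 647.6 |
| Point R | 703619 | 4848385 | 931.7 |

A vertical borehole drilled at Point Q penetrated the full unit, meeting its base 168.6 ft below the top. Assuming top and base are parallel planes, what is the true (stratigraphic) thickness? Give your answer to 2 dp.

137.48 ft

Two edge vectors: Point P→Point Q = (-130, 139, -67.1), Point P→Point R = (307, 30, 217).
Normal n = (Point P→Point Q) × (Point P→Point R) = (32176, 7610.3, -46573).
So ∂z/∂x = −n_x/n_z = 0.69087 and ∂z/∂y = −n_y/n_z = 0.16341.
|∇z| = √(a²+b²) = 0.70993, so dip δ = arctan(0.70993) = 35.37°.
True thickness = vertical thickness × cos δ = 168.6 × cos 35.37° = 137.48 ft.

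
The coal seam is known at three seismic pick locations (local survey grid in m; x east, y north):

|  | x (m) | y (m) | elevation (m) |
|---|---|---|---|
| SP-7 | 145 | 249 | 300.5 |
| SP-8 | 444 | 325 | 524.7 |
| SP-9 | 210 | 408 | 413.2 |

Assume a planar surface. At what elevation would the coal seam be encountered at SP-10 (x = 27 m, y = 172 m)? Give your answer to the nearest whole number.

Two edge vectors: SP-7→SP-8 = (299, 76, 224.2), SP-7→SP-9 = (65, 159, 112.7).
Normal n = (SP-7→SP-8) × (SP-7→SP-9) = (-27082.6, -19124.3, 42601).
So ∂z/∂x = −n_x/n_z = 0.63573 and ∂z/∂y = −n_y/n_z = 0.44892.
Intercept c from SP-7: 300.5 − 92.18 − 111.78 = 96.54.
At (27, 172): z = 17.2 + 77.2 + 96.54 = 190.9 m.

191 m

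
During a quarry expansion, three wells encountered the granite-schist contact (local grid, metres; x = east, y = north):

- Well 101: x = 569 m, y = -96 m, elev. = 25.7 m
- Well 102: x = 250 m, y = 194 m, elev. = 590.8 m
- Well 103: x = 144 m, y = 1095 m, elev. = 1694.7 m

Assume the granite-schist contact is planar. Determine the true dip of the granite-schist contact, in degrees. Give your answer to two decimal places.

Let the plane be z = a·x + b·y + c.
Well 102−Well 101: −319a + 290b = 565.1;  Well 103−Well 101: −425a + 1191b = 1669.
Solving gives a = −0.73642, b = 1.13856.
Gradient magnitude |∇z| = √(a² + b²) = √(0.54232 + 1.29631) = 1.35596.
True dip = arctan(1.35596) = 53.59°, dipping toward SSE (azimuth ≈ 147°).

53.59°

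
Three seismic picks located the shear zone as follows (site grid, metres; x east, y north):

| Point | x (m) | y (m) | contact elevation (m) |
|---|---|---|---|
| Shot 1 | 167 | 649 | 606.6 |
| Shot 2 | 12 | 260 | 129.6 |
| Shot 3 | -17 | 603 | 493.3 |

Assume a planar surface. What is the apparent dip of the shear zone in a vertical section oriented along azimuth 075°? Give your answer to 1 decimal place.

Let the plane be z = a·x + b·y + c.
Shot 2−Shot 1: −155a − 389b = −477;  Shot 3−Shot 1: −184a − 46b = −113.3.
Solving gives a = 0.34341, b = 1.08938.
Unit vector along 075° is (sin 75°, cos 75°) = (0.9659, 0.2588).
Slope in that direction = a·(0.9659) + b·(0.2588) = 0.61367.
Apparent dip = arctan|0.61367| = 31.5° (true dip is 48.8°, so apparent ≤ true as expected).

31.5°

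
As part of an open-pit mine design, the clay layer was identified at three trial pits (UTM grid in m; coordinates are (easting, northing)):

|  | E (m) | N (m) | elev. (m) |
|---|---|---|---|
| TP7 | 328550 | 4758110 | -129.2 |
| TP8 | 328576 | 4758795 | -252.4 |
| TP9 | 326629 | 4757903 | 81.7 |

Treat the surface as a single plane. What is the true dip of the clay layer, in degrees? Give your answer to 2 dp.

Two edge vectors: TP7→TP8 = (26, 685, -123.2), TP7→TP9 = (-1921, -207, 210.9).
Normal n = (TP7→TP8) × (TP7→TP9) = (118964.1, 231183.8, 1310503).
So ∂z/∂E = −n_x/n_z = −0.09078 and ∂z/∂N = −n_y/n_z = −0.17641.
Gradient magnitude |∇z| = √(a² + b²) = √(0.00824 + 0.03112) = 0.19839.
True dip = arctan(0.19839) = 11.22°, dipping toward NNE (azimuth ≈ 027°).

11.22°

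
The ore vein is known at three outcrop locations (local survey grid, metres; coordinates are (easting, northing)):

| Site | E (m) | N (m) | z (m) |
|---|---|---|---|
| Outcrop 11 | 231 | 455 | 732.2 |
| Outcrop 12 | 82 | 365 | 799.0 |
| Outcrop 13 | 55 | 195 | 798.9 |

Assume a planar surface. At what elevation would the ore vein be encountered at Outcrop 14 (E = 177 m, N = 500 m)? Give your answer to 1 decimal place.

762.6 m

Let the plane be z = a·E + b·N + c.
Outcrop 12−Outcrop 11: −149a − 90b = 66.8;  Outcrop 13−Outcrop 11: −176a − 260b = 66.7.
Solving gives a = −0.49629, b = 0.07941.
Then c = 732.2 − a·231 − b·455 = 810.71.
At (177, 500): z = −87.8 + 39.7 + 810.71 = 762.6 m.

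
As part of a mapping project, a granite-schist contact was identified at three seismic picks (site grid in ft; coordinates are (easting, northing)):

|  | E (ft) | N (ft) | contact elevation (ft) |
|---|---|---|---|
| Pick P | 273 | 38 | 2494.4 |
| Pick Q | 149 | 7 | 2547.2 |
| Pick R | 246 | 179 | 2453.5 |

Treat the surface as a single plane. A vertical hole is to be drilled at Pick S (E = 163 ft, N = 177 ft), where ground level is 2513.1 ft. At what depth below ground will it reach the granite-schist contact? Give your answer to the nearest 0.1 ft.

Two edge vectors: Pick P→Pick Q = (-124, -31, 52.8), Pick P→Pick R = (-27, 141, -40.9).
Normal n = (Pick P→Pick Q) × (Pick P→Pick R) = (-6176.9, -6497.2, -18321).
So ∂z/∂E = −n_x/n_z = −0.33715 and ∂z/∂N = −n_y/n_z = −0.35463.
Intercept c from Pick P: 2494.4 + 92.04 + 13.48 = 2599.92.
At (163, 177): z_contact = −54.96 − 62.77 + 2599.92 = 2482.19 ft.
Depth below ground = 2513.1 − 2482.19 = 30.9 ft.

30.9 ft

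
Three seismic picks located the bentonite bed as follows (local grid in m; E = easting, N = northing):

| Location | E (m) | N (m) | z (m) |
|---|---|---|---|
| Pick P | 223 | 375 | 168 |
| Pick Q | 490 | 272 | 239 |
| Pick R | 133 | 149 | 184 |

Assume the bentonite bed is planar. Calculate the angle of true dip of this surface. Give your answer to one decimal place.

Let the plane be z = a·E + b·N + c.
Pick Q−Pick P: 267a − 103b = 71;  Pick R−Pick P: −90a − 226b = 16.
Solving gives a = 0.20683, b = −0.15316.
Gradient magnitude |∇z| = √(a² + b²) = √(0.04278 + 0.02346) = 0.25737.
True dip = arctan(0.25737) = 14.4°, dipping toward NW (azimuth ≈ 307°).

14.4°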